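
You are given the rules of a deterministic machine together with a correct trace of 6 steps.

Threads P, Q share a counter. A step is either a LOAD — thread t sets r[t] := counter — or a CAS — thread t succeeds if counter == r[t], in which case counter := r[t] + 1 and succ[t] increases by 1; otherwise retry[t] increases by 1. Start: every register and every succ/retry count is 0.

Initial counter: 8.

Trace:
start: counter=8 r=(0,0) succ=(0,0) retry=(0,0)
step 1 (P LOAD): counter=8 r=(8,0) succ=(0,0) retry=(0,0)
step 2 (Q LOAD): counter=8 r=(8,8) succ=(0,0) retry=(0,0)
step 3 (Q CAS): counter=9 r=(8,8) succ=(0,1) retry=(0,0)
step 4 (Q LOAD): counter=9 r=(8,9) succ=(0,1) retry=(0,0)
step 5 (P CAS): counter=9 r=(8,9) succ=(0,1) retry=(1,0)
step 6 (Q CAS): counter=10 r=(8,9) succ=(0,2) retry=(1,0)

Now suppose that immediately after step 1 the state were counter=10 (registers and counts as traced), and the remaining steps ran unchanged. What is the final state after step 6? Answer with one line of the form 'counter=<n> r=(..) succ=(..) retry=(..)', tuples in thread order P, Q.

state after step 1 := counter=10 r=(8,0) succ=(0,0) retry=(0,0)
step 2 (Q LOAD): counter=10 r=(8,10) succ=(0,0) retry=(0,0)
step 3 (Q CAS): counter=11 r=(8,10) succ=(0,1) retry=(0,0)
step 4 (Q LOAD): counter=11 r=(8,11) succ=(0,1) retry=(0,0)
step 5 (P CAS): counter=11 r=(8,11) succ=(0,1) retry=(1,0)
step 6 (Q CAS): counter=12 r=(8,11) succ=(0,2) retry=(1,0)

counter=12 r=(8,11) succ=(0,2) retry=(1,0)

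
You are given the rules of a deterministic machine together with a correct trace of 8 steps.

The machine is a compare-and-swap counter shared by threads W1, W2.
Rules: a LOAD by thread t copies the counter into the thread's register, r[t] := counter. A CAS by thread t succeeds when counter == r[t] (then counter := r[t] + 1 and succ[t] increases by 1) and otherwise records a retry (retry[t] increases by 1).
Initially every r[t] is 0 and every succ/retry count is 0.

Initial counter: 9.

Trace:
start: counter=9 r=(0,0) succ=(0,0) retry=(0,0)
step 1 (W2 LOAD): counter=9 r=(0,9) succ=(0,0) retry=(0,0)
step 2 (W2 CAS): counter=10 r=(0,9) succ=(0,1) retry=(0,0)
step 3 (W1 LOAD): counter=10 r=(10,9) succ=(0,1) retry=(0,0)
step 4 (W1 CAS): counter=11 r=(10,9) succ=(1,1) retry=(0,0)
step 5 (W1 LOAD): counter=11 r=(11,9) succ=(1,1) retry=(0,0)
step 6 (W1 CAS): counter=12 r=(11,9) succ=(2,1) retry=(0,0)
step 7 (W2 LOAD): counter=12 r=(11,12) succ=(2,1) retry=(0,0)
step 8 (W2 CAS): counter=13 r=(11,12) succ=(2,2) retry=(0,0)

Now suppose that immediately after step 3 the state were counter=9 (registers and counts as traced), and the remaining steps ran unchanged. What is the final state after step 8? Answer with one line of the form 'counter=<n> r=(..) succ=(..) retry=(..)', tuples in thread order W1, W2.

counter=11 r=(9,10) succ=(1,2) retry=(1,0)

state after step 3 := counter=9 r=(10,9) succ=(0,1) retry=(0,0)
step 4 (W1 CAS): counter=9 r=(10,9) succ=(0,1) retry=(1,0)
step 5 (W1 LOAD): counter=9 r=(9,9) succ=(0,1) retry=(1,0)
step 6 (W1 CAS): counter=10 r=(9,9) succ=(1,1) retry=(1,0)
step 7 (W2 LOAD): counter=10 r=(9,10) succ=(1,1) retry=(1,0)
step 8 (W2 CAS): counter=11 r=(9,10) succ=(1,2) retry=(1,0)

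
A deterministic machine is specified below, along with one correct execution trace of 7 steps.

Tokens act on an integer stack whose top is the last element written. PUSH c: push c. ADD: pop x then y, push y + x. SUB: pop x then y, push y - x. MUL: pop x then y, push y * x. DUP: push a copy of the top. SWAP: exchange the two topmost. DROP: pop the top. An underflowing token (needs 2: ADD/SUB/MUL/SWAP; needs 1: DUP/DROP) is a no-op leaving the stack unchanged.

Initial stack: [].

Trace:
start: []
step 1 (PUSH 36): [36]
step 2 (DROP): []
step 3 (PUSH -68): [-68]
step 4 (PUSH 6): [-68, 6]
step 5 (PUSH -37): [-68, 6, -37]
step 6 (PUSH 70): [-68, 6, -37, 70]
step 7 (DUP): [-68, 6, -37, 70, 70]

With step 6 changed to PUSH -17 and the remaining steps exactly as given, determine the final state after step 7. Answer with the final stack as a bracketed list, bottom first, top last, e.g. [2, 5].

(re-executing from step 6 with the substitution; state before step 6: [-68, 6, -37])
step 6 (PUSH -17): [-68, 6, -37, -17]
step 7 (DUP): [-68, 6, -37, -17, -17]

[-68, 6, -37, -17, -17]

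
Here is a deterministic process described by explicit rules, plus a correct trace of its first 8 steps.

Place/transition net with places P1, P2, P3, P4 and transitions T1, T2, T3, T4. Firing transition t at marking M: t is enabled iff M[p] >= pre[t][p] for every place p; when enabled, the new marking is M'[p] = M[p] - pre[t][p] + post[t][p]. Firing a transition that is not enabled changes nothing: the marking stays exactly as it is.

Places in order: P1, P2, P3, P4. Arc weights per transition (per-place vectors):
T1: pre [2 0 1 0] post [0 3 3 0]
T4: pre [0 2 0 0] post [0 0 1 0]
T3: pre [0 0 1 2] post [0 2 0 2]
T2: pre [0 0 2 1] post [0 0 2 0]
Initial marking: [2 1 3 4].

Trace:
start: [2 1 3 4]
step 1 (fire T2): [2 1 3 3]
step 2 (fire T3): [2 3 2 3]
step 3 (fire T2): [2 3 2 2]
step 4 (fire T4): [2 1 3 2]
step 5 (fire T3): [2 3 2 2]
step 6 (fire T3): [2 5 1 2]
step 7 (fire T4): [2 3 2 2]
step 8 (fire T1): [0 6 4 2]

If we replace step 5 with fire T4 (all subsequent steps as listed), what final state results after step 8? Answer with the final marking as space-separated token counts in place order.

0 4 5 2

(re-executing from step 5 with the substitution; state before step 5: [2 1 3 2])
step 5 (fire T4): [2 1 3 2]
step 6 (fire T3): [2 3 2 2]
step 7 (fire T4): [2 1 3 2]
step 8 (fire T1): [0 4 5 2]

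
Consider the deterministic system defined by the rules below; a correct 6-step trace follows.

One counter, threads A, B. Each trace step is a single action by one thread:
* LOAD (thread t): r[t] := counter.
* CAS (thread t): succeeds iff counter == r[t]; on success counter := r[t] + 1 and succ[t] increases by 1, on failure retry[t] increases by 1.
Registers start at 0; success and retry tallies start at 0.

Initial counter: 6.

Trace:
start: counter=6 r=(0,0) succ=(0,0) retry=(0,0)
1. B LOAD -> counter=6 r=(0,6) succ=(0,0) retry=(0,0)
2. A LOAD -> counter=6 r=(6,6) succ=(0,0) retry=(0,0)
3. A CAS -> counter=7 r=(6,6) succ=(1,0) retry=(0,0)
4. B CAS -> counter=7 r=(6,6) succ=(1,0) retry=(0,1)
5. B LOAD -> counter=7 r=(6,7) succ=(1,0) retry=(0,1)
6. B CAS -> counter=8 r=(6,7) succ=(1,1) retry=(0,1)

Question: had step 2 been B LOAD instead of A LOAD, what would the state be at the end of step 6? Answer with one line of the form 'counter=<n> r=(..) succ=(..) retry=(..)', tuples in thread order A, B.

(re-executing from step 2 with the substitution; state before step 2: counter=6 r=(0,6) succ=(0,0) retry=(0,0))
2. B LOAD -> counter=6 r=(0,6) succ=(0,0) retry=(0,0)
3. A CAS -> counter=6 r=(0,6) succ=(0,0) retry=(1,0)
4. B CAS -> counter=7 r=(0,6) succ=(0,1) retry=(1,0)
5. B LOAD -> counter=7 r=(0,7) succ=(0,1) retry=(1,0)
6. B CAS -> counter=8 r=(0,7) succ=(0,2) retry=(1,0)

counter=8 r=(0,7) succ=(0,2) retry=(1,0)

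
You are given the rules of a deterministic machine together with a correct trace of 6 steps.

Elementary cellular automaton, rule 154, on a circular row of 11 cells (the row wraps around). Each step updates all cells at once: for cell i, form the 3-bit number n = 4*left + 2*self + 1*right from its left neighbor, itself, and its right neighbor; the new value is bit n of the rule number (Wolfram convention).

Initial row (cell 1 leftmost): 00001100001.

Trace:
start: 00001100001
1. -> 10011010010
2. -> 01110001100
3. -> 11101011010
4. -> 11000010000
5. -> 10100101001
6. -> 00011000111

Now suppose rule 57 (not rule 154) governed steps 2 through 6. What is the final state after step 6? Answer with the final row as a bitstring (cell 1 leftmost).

10010101010

(re-executing steps 2..6 under rule 57; state before step 2: 10011010010)
2. -> 01010101001
3. -> 10101010100
4. -> 01010101010
5. -> 00101010101
6. -> 10010101010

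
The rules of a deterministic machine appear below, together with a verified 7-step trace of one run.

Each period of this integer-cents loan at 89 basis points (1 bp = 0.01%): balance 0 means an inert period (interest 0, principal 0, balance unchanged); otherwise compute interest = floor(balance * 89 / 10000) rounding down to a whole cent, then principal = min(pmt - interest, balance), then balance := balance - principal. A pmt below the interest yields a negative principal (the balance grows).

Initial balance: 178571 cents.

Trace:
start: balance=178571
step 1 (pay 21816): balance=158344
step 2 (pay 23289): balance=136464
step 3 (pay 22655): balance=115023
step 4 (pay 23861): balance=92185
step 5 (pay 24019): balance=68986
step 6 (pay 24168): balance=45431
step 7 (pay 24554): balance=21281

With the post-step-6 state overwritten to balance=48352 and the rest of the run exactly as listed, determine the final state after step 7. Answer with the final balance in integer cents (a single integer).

24228

state after step 6 := balance=48352
step 7 (pay 24554): balance=24228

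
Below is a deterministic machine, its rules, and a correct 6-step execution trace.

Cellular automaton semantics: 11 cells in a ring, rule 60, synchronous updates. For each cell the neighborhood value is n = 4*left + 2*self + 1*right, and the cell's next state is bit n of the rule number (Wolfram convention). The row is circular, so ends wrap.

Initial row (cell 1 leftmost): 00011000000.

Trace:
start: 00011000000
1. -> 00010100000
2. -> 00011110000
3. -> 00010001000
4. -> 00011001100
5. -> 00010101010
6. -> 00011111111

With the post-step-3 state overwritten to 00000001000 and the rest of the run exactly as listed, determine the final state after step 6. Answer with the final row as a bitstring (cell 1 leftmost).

state after step 3 := 00000001000
4. -> 00000001100
5. -> 00000001010
6. -> 00000001111

00000001111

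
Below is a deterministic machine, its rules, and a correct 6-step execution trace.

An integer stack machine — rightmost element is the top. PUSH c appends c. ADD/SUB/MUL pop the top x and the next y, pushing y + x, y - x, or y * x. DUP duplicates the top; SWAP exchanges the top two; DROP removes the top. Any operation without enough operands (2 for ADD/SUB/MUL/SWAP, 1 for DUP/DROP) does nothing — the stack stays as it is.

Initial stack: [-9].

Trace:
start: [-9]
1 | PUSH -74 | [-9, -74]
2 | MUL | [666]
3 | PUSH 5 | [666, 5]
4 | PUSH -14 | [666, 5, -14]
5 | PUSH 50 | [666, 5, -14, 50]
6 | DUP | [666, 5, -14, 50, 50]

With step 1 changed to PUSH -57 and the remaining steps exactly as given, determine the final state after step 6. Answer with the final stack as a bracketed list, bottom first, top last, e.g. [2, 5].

[513, 5, -14, 50, 50]

(re-executing from step 1 with the substitution; state before step 1: [-9])
1 | PUSH -57 | [-9, -57]
2 | MUL | [513]
3 | PUSH 5 | [513, 5]
4 | PUSH -14 | [513, 5, -14]
5 | PUSH 50 | [513, 5, -14, 50]
6 | DUP | [513, 5, -14, 50, 50]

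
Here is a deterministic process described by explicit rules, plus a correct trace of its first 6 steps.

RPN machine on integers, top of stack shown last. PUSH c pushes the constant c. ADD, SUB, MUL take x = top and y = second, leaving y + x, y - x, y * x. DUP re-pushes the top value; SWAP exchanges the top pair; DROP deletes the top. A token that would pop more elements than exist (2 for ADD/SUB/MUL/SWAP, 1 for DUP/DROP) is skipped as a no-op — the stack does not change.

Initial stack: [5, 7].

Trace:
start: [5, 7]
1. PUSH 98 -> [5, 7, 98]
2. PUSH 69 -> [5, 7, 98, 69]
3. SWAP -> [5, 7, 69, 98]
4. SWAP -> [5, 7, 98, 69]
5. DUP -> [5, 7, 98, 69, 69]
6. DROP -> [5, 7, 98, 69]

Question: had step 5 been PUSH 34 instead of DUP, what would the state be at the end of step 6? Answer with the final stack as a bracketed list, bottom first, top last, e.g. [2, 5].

(re-executing from step 5 with the substitution; state before step 5: [5, 7, 98, 69])
5. PUSH 34 -> [5, 7, 98, 69, 34]
6. DROP -> [5, 7, 98, 69]

[5, 7, 98, 69]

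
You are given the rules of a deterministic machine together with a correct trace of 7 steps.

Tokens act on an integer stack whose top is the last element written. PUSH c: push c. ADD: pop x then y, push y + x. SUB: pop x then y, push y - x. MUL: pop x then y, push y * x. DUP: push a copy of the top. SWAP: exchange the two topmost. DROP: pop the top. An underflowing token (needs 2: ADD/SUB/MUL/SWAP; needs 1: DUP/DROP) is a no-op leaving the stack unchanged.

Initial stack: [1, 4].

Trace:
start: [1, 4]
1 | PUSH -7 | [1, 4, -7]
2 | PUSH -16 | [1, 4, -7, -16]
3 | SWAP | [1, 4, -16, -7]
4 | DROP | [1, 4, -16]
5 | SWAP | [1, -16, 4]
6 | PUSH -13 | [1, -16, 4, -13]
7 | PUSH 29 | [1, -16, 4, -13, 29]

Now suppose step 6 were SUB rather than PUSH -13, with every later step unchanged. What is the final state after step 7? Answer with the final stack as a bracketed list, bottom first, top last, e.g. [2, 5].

(re-executing from step 6 with the substitution; state before step 6: [1, -16, 4])
6 | SUB | [1, -20]
7 | PUSH 29 | [1, -20, 29]

[1, -20, 29]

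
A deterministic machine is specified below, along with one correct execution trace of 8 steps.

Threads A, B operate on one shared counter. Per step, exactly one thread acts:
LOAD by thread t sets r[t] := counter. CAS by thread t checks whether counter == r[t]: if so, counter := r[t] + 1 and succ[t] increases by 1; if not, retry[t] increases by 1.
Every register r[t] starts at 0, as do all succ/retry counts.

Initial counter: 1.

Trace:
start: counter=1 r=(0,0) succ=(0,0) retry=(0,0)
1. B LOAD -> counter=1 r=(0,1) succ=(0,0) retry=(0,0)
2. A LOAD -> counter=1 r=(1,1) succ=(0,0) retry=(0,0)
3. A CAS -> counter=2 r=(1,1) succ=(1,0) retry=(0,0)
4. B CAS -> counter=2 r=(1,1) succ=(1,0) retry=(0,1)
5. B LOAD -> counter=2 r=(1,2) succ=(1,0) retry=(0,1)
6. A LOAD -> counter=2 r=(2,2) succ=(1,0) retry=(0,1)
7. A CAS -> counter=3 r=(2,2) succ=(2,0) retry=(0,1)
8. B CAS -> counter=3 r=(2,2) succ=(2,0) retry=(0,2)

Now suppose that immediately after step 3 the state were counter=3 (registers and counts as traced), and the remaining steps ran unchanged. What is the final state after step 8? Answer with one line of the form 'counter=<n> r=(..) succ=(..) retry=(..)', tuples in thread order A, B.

counter=4 r=(3,3) succ=(2,0) retry=(0,2)

state after step 3 := counter=3 r=(1,1) succ=(1,0) retry=(0,0)
4. B CAS -> counter=3 r=(1,1) succ=(1,0) retry=(0,1)
5. B LOAD -> counter=3 r=(1,3) succ=(1,0) retry=(0,1)
6. A LOAD -> counter=3 r=(3,3) succ=(1,0) retry=(0,1)
7. A CAS -> counter=4 r=(3,3) succ=(2,0) retry=(0,1)
8. B CAS -> counter=4 r=(3,3) succ=(2,0) retry=(0,2)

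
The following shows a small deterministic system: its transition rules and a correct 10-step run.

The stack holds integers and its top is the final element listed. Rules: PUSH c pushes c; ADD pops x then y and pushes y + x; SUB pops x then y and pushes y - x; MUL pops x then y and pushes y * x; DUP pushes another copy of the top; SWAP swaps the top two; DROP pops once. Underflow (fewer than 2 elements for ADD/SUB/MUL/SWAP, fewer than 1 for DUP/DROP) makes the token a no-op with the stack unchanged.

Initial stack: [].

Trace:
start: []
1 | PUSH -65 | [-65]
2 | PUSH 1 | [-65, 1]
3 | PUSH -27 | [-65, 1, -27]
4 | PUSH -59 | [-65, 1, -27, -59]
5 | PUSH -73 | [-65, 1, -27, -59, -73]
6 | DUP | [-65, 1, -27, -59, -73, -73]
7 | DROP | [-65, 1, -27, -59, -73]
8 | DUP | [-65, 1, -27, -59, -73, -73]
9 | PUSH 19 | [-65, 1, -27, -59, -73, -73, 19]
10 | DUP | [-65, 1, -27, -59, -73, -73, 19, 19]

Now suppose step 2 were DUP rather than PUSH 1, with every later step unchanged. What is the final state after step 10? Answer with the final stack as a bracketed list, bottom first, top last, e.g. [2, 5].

(re-executing from step 2 with the substitution; state before step 2: [-65])
2 | DUP | [-65, -65]
3 | PUSH -27 | [-65, -65, -27]
4 | PUSH -59 | [-65, -65, -27, -59]
5 | PUSH -73 | [-65, -65, -27, -59, -73]
6 | DUP | [-65, -65, -27, -59, -73, -73]
7 | DROP | [-65, -65, -27, -59, -73]
8 | DUP | [-65, -65, -27, -59, -73, -73]
9 | PUSH 19 | [-65, -65, -27, -59, -73, -73, 19]
10 | DUP | [-65, -65, -27, -59, -73, -73, 19, 19]

[-65, -65, -27, -59, -73, -73, 19, 19]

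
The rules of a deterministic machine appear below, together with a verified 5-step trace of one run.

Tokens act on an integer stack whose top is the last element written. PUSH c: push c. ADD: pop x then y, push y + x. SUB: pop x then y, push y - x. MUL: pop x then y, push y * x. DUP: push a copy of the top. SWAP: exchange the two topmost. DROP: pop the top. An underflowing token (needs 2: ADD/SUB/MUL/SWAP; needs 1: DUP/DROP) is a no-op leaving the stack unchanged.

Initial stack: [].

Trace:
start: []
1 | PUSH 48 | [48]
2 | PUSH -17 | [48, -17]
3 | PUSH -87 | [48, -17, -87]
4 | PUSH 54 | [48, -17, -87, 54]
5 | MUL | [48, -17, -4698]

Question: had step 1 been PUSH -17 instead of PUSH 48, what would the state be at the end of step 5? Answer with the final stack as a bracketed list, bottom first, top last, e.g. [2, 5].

[-17, -17, -4698]

(re-executing from step 1 with the substitution; state before step 1: [])
1 | PUSH -17 | [-17]
2 | PUSH -17 | [-17, -17]
3 | PUSH -87 | [-17, -17, -87]
4 | PUSH 54 | [-17, -17, -87, 54]
5 | MUL | [-17, -17, -4698]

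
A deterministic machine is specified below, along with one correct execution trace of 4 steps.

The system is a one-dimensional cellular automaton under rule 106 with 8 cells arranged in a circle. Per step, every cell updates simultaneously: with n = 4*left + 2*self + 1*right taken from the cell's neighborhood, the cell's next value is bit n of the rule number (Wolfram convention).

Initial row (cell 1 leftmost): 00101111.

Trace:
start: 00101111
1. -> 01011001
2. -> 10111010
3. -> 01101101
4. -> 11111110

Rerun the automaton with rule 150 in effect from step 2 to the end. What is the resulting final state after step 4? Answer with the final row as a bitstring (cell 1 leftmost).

10001011

(re-executing steps 2..4 under rule 150; state before step 2: 01011001)
2. -> 01000111
3. -> 01101010
4. -> 10001011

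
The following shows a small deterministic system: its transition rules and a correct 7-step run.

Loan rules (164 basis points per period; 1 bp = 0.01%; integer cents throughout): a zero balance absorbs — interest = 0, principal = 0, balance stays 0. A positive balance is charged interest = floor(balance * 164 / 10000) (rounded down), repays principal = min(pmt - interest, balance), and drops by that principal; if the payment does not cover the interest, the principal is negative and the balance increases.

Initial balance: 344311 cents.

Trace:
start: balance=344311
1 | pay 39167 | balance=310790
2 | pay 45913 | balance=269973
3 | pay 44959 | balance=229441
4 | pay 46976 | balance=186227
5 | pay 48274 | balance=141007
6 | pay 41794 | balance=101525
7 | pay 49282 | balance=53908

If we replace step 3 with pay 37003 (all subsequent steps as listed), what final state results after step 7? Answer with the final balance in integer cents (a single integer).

(re-executing from step 3 with the substitution; state before step 3: balance=269973)
3 | pay 37003 | balance=237397
4 | pay 46976 | balance=194314
5 | pay 48274 | balance=149226
6 | pay 41794 | balance=109879
7 | pay 49282 | balance=62399

62399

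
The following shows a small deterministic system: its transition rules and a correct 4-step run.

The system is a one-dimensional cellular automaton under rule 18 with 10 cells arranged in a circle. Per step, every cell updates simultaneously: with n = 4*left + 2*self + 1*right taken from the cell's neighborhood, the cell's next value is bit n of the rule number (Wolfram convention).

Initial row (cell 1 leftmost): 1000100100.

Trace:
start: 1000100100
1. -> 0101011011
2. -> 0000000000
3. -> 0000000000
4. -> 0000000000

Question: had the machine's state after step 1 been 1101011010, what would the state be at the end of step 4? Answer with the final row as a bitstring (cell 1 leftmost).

state after step 1 := 1101011010
2. -> 0000000000
3. -> 0000000000
4. -> 0000000000

0000000000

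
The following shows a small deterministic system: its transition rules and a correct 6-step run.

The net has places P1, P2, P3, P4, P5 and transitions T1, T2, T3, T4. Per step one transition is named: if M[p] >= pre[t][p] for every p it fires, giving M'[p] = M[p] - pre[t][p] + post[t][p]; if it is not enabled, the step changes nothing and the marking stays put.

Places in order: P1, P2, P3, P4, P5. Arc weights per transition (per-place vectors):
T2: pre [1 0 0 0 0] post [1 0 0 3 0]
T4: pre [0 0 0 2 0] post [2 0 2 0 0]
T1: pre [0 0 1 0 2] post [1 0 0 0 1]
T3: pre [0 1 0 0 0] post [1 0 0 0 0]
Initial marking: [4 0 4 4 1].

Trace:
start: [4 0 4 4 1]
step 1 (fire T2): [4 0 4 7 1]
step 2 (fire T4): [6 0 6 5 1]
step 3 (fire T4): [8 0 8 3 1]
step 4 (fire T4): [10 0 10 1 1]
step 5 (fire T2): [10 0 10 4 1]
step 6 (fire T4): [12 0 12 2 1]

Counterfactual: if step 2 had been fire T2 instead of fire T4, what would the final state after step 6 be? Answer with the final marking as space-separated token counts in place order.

10 0 10 7 1

(re-executing from step 2 with the substitution; state before step 2: [4 0 4 7 1])
step 2 (fire T2): [4 0 4 10 1]
step 3 (fire T4): [6 0 6 8 1]
step 4 (fire T4): [8 0 8 6 1]
step 5 (fire T2): [8 0 8 9 1]
step 6 (fire T4): [10 0 10 7 1]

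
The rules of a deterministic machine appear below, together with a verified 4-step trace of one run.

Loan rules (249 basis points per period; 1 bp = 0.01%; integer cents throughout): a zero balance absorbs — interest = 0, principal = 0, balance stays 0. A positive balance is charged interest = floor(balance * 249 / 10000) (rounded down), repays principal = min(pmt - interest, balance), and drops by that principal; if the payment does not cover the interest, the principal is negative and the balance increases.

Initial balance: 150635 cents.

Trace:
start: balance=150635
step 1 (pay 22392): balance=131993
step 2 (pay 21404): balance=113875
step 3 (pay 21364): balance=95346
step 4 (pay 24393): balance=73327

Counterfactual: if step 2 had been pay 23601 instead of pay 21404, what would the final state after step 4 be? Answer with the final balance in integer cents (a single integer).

71019

(re-executing from step 2 with the substitution; state before step 2: balance=131993)
step 2 (pay 23601): balance=111678
step 3 (pay 21364): balance=93094
step 4 (pay 24393): balance=71019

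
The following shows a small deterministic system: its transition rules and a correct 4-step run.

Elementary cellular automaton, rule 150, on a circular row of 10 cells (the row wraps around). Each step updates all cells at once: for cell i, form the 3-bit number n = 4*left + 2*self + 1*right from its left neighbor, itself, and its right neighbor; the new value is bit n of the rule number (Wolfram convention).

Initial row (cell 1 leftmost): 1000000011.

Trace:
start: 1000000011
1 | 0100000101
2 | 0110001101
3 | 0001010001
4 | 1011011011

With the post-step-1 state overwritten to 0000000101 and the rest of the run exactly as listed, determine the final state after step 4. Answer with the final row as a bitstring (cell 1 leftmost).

1110111000

state after step 1 := 0000000101
2 | 1000001101
3 | 0100010000
4 | 1110111000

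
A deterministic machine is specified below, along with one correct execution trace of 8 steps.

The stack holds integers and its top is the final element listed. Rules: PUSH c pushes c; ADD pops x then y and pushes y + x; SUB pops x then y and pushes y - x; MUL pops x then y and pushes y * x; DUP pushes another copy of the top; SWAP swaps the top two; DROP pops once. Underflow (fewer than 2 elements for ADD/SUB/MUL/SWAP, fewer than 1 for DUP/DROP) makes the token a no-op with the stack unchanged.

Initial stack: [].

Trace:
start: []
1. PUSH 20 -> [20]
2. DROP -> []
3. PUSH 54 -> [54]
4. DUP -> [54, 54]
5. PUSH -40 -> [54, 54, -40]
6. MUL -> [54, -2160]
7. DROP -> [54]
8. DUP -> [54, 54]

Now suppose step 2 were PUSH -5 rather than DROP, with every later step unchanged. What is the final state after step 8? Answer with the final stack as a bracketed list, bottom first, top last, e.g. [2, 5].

(re-executing from step 2 with the substitution; state before step 2: [20])
2. PUSH -5 -> [20, -5]
3. PUSH 54 -> [20, -5, 54]
4. DUP -> [20, -5, 54, 54]
5. PUSH -40 -> [20, -5, 54, 54, -40]
6. MUL -> [20, -5, 54, -2160]
7. DROP -> [20, -5, 54]
8. DUP -> [20, -5, 54, 54]

[20, -5, 54, 54]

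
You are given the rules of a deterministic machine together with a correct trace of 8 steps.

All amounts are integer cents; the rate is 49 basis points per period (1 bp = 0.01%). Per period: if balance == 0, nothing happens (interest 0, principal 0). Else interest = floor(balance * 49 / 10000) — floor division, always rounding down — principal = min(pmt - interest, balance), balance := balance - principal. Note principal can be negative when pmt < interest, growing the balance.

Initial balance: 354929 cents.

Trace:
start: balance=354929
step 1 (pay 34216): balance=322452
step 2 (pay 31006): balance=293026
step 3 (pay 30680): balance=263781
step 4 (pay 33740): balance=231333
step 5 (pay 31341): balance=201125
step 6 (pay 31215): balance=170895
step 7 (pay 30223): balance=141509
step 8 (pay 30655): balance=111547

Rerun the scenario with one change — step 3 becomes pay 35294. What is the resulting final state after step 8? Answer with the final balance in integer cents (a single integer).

106818

(re-executing from step 3 with the substitution; state before step 3: balance=293026)
step 3 (pay 35294): balance=259167
step 4 (pay 33740): balance=226696
step 5 (pay 31341): balance=196465
step 6 (pay 31215): balance=166212
step 7 (pay 30223): balance=136803
step 8 (pay 30655): balance=106818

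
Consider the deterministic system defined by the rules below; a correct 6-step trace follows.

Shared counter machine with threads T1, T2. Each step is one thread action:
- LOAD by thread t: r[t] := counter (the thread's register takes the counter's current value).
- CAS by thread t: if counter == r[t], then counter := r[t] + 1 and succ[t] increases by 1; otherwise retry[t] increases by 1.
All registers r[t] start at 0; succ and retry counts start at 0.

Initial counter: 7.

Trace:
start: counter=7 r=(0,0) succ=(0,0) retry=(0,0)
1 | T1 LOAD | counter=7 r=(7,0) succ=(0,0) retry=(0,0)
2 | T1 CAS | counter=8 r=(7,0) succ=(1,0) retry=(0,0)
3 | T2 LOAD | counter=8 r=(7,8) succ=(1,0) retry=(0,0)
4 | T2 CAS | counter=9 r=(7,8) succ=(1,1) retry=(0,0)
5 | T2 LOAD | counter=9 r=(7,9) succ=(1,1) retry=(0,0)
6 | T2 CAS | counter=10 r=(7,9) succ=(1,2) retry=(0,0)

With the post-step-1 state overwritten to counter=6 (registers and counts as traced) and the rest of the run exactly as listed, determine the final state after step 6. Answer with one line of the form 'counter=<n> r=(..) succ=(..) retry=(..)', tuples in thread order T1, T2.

counter=8 r=(7,7) succ=(0,2) retry=(1,0)

state after step 1 := counter=6 r=(7,0) succ=(0,0) retry=(0,0)
2 | T1 CAS | counter=6 r=(7,0) succ=(0,0) retry=(1,0)
3 | T2 LOAD | counter=6 r=(7,6) succ=(0,0) retry=(1,0)
4 | T2 CAS | counter=7 r=(7,6) succ=(0,1) retry=(1,0)
5 | T2 LOAD | counter=7 r=(7,7) succ=(0,1) retry=(1,0)
6 | T2 CAS | counter=8 r=(7,7) succ=(0,2) retry=(1,0)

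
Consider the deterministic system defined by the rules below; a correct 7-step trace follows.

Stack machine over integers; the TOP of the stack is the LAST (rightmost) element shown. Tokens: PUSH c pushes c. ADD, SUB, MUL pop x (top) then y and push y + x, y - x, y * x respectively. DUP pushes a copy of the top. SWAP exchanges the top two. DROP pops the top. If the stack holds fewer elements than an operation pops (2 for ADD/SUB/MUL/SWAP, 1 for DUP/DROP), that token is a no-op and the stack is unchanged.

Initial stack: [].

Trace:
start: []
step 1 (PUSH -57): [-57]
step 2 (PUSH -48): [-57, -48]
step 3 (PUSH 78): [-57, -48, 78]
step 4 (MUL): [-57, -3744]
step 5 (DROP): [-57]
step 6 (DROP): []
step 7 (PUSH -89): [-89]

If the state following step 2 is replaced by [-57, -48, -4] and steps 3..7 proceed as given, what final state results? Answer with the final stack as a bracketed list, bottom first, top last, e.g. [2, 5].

[-57, -89]

state after step 2 := [-57, -48, -4]
step 3 (PUSH 78): [-57, -48, -4, 78]
step 4 (MUL): [-57, -48, -312]
step 5 (DROP): [-57, -48]
step 6 (DROP): [-57]
step 7 (PUSH -89): [-57, -89]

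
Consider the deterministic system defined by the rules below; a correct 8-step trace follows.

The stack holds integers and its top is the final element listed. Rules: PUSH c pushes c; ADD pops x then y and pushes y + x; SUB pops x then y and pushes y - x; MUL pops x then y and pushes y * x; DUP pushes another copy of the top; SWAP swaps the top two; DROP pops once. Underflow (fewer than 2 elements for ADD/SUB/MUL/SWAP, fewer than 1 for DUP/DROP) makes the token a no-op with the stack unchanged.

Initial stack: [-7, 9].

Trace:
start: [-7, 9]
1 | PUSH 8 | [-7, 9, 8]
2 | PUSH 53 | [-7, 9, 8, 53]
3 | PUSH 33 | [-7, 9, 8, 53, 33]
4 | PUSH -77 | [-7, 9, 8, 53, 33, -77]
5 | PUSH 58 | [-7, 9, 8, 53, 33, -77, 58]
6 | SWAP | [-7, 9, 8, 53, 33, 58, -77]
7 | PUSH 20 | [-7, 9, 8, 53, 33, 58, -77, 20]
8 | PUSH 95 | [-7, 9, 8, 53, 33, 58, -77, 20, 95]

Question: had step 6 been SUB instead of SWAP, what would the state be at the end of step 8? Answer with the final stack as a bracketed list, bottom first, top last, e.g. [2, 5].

[-7, 9, 8, 53, 33, -135, 20, 95]

(re-executing from step 6 with the substitution; state before step 6: [-7, 9, 8, 53, 33, -77, 58])
6 | SUB | [-7, 9, 8, 53, 33, -135]
7 | PUSH 20 | [-7, 9, 8, 53, 33, -135, 20]
8 | PUSH 95 | [-7, 9, 8, 53, 33, -135, 20, 95]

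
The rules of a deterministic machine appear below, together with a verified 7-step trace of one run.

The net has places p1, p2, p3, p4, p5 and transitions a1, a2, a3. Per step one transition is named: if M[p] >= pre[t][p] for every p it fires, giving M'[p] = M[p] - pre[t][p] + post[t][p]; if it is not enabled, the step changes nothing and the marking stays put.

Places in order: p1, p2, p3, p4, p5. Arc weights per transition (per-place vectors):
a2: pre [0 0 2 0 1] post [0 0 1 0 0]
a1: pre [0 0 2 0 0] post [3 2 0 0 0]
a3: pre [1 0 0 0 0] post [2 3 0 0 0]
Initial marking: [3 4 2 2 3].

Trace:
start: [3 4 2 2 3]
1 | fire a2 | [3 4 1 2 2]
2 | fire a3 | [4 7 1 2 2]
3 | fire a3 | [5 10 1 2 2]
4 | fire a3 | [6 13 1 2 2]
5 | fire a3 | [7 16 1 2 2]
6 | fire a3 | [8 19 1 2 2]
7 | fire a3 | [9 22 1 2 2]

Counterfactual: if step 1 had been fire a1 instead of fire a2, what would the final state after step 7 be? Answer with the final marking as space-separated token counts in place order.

(re-executing from step 1 with the substitution; state before step 1: [3 4 2 2 3])
1 | fire a1 | [6 6 0 2 3]
2 | fire a3 | [7 9 0 2 3]
3 | fire a3 | [8 12 0 2 3]
4 | fire a3 | [9 15 0 2 3]
5 | fire a3 | [10 18 0 2 3]
6 | fire a3 | [11 21 0 2 3]
7 | fire a3 | [12 24 0 2 3]

12 24 0 2 3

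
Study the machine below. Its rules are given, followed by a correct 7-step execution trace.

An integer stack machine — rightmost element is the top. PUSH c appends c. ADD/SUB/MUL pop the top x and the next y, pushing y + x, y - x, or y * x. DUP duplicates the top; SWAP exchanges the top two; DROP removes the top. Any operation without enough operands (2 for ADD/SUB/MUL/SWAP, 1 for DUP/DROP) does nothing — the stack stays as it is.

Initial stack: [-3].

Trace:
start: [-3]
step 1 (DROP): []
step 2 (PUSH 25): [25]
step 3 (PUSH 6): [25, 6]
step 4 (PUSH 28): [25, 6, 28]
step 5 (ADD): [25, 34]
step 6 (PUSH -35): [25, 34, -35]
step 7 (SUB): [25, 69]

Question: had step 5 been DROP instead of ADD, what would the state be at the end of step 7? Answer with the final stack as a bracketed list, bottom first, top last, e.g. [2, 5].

[25, 41]

(re-executing from step 5 with the substitution; state before step 5: [25, 6, 28])
step 5 (DROP): [25, 6]
step 6 (PUSH -35): [25, 6, -35]
step 7 (SUB): [25, 41]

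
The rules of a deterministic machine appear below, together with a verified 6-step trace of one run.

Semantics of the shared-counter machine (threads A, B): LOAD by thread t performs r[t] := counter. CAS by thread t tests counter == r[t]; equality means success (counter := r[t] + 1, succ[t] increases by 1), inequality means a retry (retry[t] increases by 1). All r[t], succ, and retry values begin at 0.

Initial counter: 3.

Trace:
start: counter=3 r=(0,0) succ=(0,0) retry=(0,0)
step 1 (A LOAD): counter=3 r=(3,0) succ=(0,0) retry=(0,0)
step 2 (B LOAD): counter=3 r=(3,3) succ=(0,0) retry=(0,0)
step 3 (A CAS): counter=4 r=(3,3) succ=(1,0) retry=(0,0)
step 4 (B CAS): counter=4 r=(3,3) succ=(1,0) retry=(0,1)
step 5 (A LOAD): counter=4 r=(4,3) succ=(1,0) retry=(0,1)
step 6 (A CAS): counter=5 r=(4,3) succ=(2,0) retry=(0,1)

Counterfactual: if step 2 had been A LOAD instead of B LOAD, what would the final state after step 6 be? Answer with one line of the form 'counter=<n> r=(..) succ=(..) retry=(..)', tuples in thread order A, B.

(re-executing from step 2 with the substitution; state before step 2: counter=3 r=(3,0) succ=(0,0) retry=(0,0))
step 2 (A LOAD): counter=3 r=(3,0) succ=(0,0) retry=(0,0)
step 3 (A CAS): counter=4 r=(3,0) succ=(1,0) retry=(0,0)
step 4 (B CAS): counter=4 r=(3,0) succ=(1,0) retry=(0,1)
step 5 (A LOAD): counter=4 r=(4,0) succ=(1,0) retry=(0,1)
step 6 (A CAS): counter=5 r=(4,0) succ=(2,0) retry=(0,1)

counter=5 r=(4,0) succ=(2,0) retry=(0,1)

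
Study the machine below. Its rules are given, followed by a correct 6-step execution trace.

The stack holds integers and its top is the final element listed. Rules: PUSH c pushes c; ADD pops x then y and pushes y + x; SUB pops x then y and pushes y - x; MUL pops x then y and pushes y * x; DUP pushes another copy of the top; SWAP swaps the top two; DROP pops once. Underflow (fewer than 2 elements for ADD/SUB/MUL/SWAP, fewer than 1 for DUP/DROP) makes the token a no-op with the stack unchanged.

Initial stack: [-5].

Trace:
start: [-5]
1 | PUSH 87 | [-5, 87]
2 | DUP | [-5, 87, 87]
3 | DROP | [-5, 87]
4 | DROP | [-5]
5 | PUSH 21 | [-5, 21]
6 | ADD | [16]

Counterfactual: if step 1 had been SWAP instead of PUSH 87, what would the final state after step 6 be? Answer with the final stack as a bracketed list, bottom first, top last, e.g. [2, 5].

[21]

(re-executing from step 1 with the substitution; state before step 1: [-5])
1 | SWAP | [-5]
2 | DUP | [-5, -5]
3 | DROP | [-5]
4 | DROP | []
5 | PUSH 21 | [21]
6 | ADD | [21]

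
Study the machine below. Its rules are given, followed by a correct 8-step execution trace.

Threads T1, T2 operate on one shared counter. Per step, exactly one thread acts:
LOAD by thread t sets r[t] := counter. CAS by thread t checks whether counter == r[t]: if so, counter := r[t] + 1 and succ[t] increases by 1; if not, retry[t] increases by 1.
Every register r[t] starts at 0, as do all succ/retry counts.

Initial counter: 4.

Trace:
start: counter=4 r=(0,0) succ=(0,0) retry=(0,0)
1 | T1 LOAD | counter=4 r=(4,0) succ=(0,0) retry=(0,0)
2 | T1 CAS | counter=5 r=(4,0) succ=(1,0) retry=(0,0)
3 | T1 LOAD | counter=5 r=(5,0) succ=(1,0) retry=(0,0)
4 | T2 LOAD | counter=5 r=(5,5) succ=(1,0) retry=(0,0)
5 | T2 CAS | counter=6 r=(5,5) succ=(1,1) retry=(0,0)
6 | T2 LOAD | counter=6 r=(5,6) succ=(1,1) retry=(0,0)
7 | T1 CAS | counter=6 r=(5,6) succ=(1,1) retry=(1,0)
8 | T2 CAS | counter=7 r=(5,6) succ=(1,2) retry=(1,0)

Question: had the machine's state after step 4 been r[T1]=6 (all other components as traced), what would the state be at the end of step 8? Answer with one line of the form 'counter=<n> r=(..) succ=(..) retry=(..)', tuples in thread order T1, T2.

state after step 4 := counter=5 r=(6,5) succ=(1,0) retry=(0,0)
5 | T2 CAS | counter=6 r=(6,5) succ=(1,1) retry=(0,0)
6 | T2 LOAD | counter=6 r=(6,6) succ=(1,1) retry=(0,0)
7 | T1 CAS | counter=7 r=(6,6) succ=(2,1) retry=(0,0)
8 | T2 CAS | counter=7 r=(6,6) succ=(2,1) retry=(0,1)

counter=7 r=(6,6) succ=(2,1) retry=(0,1)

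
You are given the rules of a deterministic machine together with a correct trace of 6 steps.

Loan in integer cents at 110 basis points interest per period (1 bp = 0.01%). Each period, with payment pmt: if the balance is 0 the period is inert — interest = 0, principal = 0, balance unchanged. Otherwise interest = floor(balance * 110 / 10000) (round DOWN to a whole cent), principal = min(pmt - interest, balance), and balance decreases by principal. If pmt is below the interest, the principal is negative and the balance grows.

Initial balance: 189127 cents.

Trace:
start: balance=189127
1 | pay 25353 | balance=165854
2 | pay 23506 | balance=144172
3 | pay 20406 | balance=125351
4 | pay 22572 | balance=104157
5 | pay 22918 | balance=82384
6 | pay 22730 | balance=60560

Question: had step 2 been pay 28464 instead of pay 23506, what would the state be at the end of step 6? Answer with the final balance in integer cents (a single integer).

(re-executing from step 2 with the substitution; state before step 2: balance=165854)
2 | pay 28464 | balance=139214
3 | pay 20406 | balance=120339
4 | pay 22572 | balance=99090
5 | pay 22918 | balance=77261
6 | pay 22730 | balance=55380

55380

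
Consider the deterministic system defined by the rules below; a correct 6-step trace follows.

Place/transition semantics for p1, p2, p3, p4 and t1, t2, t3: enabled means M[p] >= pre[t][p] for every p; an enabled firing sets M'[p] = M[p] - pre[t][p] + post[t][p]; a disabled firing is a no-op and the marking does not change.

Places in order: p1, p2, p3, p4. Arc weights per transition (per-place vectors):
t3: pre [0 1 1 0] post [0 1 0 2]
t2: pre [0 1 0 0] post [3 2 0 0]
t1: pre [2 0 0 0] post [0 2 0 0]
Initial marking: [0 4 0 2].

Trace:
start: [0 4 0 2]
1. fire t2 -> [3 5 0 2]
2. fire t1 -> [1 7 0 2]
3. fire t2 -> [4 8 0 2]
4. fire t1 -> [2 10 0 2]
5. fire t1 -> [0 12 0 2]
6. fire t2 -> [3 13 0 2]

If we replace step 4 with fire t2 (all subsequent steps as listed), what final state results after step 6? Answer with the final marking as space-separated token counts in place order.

8 12 0 2

(re-executing from step 4 with the substitution; state before step 4: [4 8 0 2])
4. fire t2 -> [7 9 0 2]
5. fire t1 -> [5 11 0 2]
6. fire t2 -> [8 12 0 2]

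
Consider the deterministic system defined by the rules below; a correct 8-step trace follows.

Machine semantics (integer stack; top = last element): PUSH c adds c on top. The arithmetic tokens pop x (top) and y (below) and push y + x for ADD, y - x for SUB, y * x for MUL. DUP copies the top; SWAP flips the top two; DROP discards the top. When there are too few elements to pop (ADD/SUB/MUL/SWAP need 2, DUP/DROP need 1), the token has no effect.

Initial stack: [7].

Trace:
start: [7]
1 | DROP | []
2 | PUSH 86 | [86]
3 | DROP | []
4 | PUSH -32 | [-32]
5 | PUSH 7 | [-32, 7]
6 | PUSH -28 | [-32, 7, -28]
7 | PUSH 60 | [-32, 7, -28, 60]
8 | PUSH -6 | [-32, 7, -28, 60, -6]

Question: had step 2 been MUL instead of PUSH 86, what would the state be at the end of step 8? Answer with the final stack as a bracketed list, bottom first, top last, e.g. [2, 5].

(re-executing from step 2 with the substitution; state before step 2: [])
2 | MUL | []
3 | DROP | []
4 | PUSH -32 | [-32]
5 | PUSH 7 | [-32, 7]
6 | PUSH -28 | [-32, 7, -28]
7 | PUSH 60 | [-32, 7, -28, 60]
8 | PUSH -6 | [-32, 7, -28, 60, -6]

[-32, 7, -28, 60, -6]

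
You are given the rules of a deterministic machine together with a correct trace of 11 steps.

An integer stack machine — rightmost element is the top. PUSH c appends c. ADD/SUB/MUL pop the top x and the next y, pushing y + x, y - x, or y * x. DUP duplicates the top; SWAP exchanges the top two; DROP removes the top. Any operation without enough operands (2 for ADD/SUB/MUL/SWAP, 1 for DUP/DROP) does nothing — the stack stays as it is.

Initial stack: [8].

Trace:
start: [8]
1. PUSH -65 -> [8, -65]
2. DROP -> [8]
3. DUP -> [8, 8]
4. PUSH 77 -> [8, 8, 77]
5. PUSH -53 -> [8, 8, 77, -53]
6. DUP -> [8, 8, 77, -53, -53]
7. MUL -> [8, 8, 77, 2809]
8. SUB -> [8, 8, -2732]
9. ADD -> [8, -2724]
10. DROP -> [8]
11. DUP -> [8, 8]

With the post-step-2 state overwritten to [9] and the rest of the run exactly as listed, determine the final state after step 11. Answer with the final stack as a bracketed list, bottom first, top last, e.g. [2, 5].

state after step 2 := [9]
3. DUP -> [9, 9]
4. PUSH 77 -> [9, 9, 77]
5. PUSH -53 -> [9, 9, 77, -53]
6. DUP -> [9, 9, 77, -53, -53]
7. MUL -> [9, 9, 77, 2809]
8. SUB -> [9, 9, -2732]
9. ADD -> [9, -2723]
10. DROP -> [9]
11. DUP -> [9, 9]

[9, 9]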